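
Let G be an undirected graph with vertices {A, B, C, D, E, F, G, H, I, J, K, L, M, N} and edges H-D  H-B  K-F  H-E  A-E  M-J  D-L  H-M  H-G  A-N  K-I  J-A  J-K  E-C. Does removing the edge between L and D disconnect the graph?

Removing L-D leaves no path between L and D: the component count goes from 1 to 2. So it is a bridge.

Yes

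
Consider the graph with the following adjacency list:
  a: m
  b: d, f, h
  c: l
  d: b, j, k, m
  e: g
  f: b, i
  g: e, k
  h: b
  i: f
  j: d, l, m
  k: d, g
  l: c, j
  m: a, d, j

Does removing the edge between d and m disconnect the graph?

After removing d-m, the path d-j-m still connects them, so the edge is not a bridge.

No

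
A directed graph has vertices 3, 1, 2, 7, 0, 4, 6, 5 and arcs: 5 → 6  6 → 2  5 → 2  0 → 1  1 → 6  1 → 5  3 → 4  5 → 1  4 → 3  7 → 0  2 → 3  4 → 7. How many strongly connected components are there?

1

{0, 1, 2, 3, 4, 5, 6, 7} are all mutually reachable — one SCC of size 8.
That gives 1 strongly connected component.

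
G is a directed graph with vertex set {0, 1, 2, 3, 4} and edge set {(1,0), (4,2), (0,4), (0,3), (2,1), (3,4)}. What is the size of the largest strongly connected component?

5

{0, 1, 2, 3, 4} are all mutually reachable — one SCC of size 5.
The largest has 5 vertices.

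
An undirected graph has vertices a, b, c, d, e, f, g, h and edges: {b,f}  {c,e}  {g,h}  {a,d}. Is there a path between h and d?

No

The component containing h is {g, h}, and d is not in it.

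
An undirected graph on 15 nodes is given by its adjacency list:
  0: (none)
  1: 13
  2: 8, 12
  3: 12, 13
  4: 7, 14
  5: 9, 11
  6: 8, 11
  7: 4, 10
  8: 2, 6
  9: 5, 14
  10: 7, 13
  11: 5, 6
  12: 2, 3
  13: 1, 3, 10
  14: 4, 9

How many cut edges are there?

1

The edges on the cycle 11-5-9-14-4-7-10-13-3-12-2-8-6-11 are not bridges since each lies on that cycle.
But removing 1-13 disconnects 1 from 13 — this is a bridge.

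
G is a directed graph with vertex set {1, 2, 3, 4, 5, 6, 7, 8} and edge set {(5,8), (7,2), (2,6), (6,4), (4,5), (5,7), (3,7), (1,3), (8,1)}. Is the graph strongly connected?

From 8 we can reach every vertex (1, 2, 3, 4, 5, 6, 7, 8), and every vertex can reach 8 (1, 2, 3, 4, 5, 6, 7, 8). So the whole graph is one strongly connected component.

Yes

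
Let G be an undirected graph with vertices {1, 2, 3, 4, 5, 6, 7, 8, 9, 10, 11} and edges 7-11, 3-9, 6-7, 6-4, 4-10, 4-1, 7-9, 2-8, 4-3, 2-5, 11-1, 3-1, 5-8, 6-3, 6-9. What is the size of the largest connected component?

8

Starting from 2 we can reach 2, 5, 8. That is one component of size 3.
Starting from 1 we can reach 1, 3, 4, 6, 7, 9, 10, 11. That is one component of size 8.
The largest has 8 vertices.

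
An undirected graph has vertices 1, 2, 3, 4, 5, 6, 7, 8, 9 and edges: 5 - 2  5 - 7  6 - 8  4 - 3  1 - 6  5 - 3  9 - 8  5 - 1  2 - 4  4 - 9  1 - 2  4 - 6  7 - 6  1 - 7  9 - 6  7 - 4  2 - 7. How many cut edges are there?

0

The edges on the cycle 5-1-2-7-4-3-5 are not bridges since each lies on that cycle.
Every edge lies on some cycle, so there are no bridges.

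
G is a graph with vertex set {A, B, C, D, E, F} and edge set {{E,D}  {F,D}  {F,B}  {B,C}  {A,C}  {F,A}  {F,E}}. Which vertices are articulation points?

Removing F increases the component count from 1 to 2, so F is a cut vertex.
By contrast removing A leaves 1 component; it is not a cut vertex. No other vertex is a cut vertex either.

F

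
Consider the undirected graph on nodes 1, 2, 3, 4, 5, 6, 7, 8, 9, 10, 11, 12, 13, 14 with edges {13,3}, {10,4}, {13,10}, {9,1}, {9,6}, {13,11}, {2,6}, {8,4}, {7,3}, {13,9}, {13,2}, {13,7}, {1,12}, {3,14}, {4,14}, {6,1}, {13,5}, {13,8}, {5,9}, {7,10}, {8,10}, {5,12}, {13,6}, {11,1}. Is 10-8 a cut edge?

After removing 10-8, the path 10-13-8 still connects them, so the edge is not a bridge.

No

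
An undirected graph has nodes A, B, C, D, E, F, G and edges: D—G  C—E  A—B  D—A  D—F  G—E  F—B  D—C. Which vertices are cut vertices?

Removing D increases the component count from 1 to 2, so D is a cut vertex.
By contrast removing A leaves 1 component; it is not a cut vertex. No other vertex is a cut vertex either.

D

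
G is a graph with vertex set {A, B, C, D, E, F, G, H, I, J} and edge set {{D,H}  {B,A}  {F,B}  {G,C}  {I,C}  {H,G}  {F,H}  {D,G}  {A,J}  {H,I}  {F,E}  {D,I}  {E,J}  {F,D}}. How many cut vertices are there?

1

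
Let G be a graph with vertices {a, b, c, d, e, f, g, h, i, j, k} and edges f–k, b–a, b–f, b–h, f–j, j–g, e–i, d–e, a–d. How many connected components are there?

c is isolated — a component by itself.
Starting from a we can reach a, b, d, e, f, g, h, i, j, k. That is one component of size 10.
Total: 2 components.

2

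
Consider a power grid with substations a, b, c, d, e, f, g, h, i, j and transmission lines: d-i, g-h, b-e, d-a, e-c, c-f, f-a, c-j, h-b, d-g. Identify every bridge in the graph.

c-j, d-i

The edges on the cycle d-g-h-b-e-c-f-a-d are not bridges since each lies on that cycle.
But removing j-c disconnects j from c; removing d-i disconnects d from i — these are bridges.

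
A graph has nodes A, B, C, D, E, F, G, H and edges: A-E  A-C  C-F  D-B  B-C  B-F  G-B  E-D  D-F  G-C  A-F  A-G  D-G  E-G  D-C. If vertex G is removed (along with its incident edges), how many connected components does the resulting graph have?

2

With G gone, the remaining components are: {H}; {A, B, C, D, E, F}.
That is 2 components.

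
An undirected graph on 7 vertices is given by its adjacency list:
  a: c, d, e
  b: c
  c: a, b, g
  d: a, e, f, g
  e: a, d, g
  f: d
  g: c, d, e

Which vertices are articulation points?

Removing c increases the component count from 1 to 2, so c is a cut vertex.
Removing d increases the component count from 1 to 2, so d is a cut vertex.
By contrast removing a leaves 1 component; it is not a cut vertex. No other vertex is a cut vertex either.

c, d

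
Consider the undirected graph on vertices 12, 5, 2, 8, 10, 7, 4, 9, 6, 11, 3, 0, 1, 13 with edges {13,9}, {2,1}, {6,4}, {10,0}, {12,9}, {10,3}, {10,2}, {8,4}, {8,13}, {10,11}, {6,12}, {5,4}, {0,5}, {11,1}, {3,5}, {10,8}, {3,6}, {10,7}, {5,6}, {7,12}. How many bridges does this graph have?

0

The edges on the cycle 10-0-5-3-10 are not bridges since each lies on that cycle.
Every edge lies on some cycle, so there are no bridges.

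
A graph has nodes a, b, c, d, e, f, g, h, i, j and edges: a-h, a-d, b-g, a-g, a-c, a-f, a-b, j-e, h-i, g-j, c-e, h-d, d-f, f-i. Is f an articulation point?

Deleting f leaves 1 component (was 1) (its neighbors a, d, i remain connected to each other), so f is not a cut vertex.

No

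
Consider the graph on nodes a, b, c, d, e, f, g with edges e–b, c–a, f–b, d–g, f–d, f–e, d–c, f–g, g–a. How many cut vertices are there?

Removing f increases the component count from 1 to 2, so f is a cut vertex.
By contrast removing e leaves 1 component; it is not a cut vertex. No other vertex is a cut vertex either.

1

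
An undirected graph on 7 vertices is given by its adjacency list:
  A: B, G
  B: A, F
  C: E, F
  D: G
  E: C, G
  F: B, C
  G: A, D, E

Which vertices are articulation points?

G

Removing G increases the component count from 1 to 2, so G is a cut vertex.
By contrast removing F leaves 1 component; it is not a cut vertex. No other vertex is a cut vertex either.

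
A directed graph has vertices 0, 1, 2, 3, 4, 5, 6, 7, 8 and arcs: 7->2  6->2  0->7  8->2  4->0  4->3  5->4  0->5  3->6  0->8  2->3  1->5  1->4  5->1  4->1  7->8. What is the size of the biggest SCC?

4

{0, 1, 4, 5} are all mutually reachable — one SCC of size 4.
{2, 3, 6} are all mutually reachable — one SCC of size 3.
{8} is an SCC by itself.
{7} is an SCC by itself.
The largest has 4 vertices.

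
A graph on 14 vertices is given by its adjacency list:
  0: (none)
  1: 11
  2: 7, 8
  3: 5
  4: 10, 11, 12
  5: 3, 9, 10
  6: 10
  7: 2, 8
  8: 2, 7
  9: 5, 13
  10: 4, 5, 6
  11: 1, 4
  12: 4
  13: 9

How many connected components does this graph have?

0 is isolated — a component by itself.
Starting from 2 we can reach 2, 7, 8. That is one component of size 3.
Starting from 1 we can reach 1, 3, 4, 5, 6, 9, 10, 11, 12, 13. That is one component of size 10.
Total: 3 components.

3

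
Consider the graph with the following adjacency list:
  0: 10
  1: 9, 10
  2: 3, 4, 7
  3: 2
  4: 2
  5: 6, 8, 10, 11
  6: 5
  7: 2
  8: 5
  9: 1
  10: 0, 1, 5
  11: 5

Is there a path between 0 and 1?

From 0 we can reach 0, 1, 5, 6, 8, 9, 10, 11, which includes 1.

Yes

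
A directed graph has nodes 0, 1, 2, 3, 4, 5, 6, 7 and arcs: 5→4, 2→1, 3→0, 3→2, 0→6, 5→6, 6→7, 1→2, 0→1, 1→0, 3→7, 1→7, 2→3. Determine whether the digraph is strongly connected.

No

There is no directed path from 3 to 4, so the graph is not strongly connected.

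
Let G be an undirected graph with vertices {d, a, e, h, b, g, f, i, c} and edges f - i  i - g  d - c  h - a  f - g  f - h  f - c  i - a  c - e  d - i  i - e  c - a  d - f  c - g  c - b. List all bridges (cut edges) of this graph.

b-c

The edges on the cycle d-f-c-e-i-d are not bridges since each lies on that cycle.
But removing c - b disconnects c from b — this is a bridge.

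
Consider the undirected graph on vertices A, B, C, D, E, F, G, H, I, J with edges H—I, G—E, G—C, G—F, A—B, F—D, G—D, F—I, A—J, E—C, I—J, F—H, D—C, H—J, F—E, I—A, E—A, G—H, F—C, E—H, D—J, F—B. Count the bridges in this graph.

The edges on the cycle G-F-D-G are not bridges since each lies on that cycle.
Every edge lies on some cycle, so there are no bridges.

0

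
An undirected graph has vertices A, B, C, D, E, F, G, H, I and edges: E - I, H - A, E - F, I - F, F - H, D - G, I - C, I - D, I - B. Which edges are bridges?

The edges on the cycle E-I-F-E are not bridges since each lies on that cycle.
But removing I - D disconnects I from D; removing F - H disconnects F from H; removing A - H disconnects A from H; removing I - B disconnects I from B — these are bridges.
In total 6 edges are bridges.

A-H, B-I, C-I, D-G, D-I, F-H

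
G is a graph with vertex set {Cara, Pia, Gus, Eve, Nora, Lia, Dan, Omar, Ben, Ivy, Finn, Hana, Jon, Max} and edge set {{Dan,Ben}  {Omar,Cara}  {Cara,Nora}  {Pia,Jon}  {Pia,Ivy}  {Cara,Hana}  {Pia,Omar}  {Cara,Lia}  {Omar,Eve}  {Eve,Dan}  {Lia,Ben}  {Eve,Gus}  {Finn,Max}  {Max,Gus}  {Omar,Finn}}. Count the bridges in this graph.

5

The edges on the cycle Omar-Cara-Lia-Ben-Dan-Eve-Omar are not bridges since each lies on that cycle.
But removing Cara—Nora disconnects Cara from Nora; removing Jon—Pia disconnects Jon from Pia; removing Hana—Cara disconnects Hana from Cara; removing Omar—Pia disconnects Omar from Pia — these are bridges.
In total 5 edges are bridges.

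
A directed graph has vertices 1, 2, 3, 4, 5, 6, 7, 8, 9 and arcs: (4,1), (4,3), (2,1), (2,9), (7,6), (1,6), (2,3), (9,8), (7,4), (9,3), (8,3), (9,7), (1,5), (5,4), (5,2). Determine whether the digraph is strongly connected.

There is no directed path from 6 to 9, so the graph is not strongly connected.

No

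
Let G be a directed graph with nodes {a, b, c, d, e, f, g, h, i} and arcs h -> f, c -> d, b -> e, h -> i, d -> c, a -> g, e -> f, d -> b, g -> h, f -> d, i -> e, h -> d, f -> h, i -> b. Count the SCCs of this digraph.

{b, c, d, e, f, h, i} are all mutually reachable — one SCC of size 7.
{g} is an SCC by itself.
{a} is an SCC by itself.
That gives 3 strongly connected components.

3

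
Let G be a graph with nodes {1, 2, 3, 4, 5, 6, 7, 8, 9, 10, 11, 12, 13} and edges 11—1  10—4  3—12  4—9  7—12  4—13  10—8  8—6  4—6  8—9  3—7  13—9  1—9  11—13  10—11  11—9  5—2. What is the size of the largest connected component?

8

Starting from 2 we can reach 2, 5. That is one component of size 2.
Starting from 3 we can reach 3, 7, 12. That is one component of size 3.
Starting from 1 we can reach 1, 4, 6, 8, 9, 10, 11, 13. That is one component of size 8.
The largest has 8 vertices.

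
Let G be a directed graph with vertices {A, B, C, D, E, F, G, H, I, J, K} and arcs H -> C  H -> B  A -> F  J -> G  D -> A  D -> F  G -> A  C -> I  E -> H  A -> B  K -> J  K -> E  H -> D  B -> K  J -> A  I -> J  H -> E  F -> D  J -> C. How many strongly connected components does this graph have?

1

{A, B, C, D, E, F, G, H, I, J, K} are all mutually reachable — one SCC of size 11.
That gives 1 strongly connected component.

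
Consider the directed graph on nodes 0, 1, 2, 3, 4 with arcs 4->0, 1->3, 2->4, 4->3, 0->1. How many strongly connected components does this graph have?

{0} is an SCC by itself.
{1} is an SCC by itself.
{4} is an SCC by itself.
{3} is an SCC by itself.
{2} is an SCC by itself.
That gives 5 strongly connected components.

5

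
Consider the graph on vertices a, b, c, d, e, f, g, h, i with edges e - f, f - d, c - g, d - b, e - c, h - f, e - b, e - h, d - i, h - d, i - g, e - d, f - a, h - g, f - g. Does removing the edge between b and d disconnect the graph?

After removing b - d, the path b-e-d still connects them, so the edge is not a bridge.

No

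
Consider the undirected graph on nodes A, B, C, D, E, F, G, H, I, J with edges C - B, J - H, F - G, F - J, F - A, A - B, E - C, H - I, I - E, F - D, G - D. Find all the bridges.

none

The edges on the cycle F-G-D-F are not bridges since each lies on that cycle.
Every edge lies on some cycle, so there are no bridges.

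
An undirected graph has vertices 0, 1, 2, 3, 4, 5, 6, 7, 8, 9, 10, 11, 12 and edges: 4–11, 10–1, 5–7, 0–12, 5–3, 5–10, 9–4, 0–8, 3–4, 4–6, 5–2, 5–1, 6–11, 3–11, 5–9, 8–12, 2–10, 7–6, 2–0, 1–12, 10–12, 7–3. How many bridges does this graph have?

0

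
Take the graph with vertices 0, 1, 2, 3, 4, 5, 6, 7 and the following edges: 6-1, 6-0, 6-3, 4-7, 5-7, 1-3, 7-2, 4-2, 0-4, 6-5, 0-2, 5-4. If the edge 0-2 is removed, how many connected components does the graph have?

0 and 2 are still connected via 0-4-2, so the component count stays at 1.

1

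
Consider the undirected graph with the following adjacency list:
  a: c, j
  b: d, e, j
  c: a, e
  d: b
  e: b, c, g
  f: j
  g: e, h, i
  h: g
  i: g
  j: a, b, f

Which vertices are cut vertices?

Removing b increases the component count from 1 to 2, so b is a cut vertex.
Removing e increases the component count from 1 to 2, so e is a cut vertex.
Removing g increases the component count from 1 to 3, so g is a cut vertex.
Likewise j is a cut vertex.
By contrast removing h leaves 1 component; it is not a cut vertex. No other vertex is a cut vertex either.

b, e, g, j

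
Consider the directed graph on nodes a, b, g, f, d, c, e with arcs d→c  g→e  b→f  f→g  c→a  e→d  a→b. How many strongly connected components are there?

{a, b, c, d, e, f, g} are all mutually reachable — one SCC of size 7.
That gives 1 strongly connected component.

1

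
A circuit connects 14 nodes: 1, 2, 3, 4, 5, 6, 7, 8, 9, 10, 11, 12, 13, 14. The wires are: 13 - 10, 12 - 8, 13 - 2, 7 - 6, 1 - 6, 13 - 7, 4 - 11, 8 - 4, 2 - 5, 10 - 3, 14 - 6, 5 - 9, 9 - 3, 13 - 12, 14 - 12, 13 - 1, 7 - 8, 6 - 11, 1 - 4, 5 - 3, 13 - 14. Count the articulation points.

Removing 13 increases the component count from 1 to 2, so 13 is a cut vertex.
By contrast removing 2 leaves 1 component; it is not a cut vertex. No other vertex is a cut vertex either.

1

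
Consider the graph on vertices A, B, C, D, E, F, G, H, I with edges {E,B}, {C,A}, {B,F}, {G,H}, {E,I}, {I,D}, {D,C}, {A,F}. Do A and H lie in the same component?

No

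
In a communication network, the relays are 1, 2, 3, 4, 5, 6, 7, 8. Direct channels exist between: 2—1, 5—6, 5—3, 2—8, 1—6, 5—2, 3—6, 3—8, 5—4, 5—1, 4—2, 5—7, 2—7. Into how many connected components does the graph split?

1

Starting from 1 we can reach 1, 2, 3, 4, 5, 6, 7, 8. That is one component of size 8.
Total: 1 component.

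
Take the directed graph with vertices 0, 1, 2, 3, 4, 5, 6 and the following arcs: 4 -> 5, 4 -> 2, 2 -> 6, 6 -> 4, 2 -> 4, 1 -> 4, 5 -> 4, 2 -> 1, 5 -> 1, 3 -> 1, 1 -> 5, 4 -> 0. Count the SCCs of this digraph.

3

{1, 2, 4, 5, 6} are all mutually reachable — one SCC of size 5.
{0} is an SCC by itself.
{3} is an SCC by itself.
That gives 3 strongly connected components.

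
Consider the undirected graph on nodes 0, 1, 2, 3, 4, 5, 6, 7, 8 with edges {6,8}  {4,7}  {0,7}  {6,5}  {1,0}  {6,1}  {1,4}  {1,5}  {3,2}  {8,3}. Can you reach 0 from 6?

Yes

From 6 we can reach 0, 1, 2, 3, 4, 5, 6, 7, 8, which includes 0.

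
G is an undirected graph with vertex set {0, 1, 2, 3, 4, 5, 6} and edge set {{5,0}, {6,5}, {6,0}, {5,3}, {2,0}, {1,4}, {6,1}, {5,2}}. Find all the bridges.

The edges on the cycle 6-5-2-0-6 are not bridges since each lies on that cycle.
But removing 1-4 disconnects 1 from 4; removing 1-6 disconnects 1 from 6; removing 3-5 disconnects 3 from 5 — these are bridges.

1-4, 1-6, 3-5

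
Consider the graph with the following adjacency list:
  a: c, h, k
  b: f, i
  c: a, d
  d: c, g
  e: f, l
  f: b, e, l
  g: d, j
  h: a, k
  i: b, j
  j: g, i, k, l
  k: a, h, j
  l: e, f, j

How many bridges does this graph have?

0

The edges on the cycle k-h-a-k are not bridges since each lies on that cycle.
Every edge lies on some cycle, so there are no bridges.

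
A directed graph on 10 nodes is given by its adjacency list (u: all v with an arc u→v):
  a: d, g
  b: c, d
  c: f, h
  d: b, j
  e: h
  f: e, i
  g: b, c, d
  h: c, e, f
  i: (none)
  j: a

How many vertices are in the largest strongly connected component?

5

{a, b, d, g, j} are all mutually reachable — one SCC of size 5.
{c, e, f, h} are all mutually reachable — one SCC of size 4.
{i} is an SCC by itself.
The largest has 5 vertices.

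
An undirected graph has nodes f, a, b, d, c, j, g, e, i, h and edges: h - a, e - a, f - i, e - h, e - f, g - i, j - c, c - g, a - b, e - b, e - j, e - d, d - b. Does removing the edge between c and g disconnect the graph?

No

After removing c - g, the path c-j-e-f-i-g still connects them, so the edge is not a bridge.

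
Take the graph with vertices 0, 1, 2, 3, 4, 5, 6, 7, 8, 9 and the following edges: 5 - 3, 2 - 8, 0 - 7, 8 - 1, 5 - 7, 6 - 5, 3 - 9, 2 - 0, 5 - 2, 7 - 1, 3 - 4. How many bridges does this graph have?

The edges on the cycle 2-8-1-7-0-2 are not bridges since each lies on that cycle.
But removing 3 - 9 disconnects 3 from 9; removing 6 - 5 disconnects 6 from 5; removing 3 - 5 disconnects 3 from 5; removing 3 - 4 disconnects 3 from 4 — these are bridges.
That makes 4 bridges.

4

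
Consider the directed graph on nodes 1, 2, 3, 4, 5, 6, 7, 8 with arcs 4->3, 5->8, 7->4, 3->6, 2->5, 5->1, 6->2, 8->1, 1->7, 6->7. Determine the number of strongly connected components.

1

{1, 2, 3, 4, 5, 6, 7, 8} are all mutually reachable — one SCC of size 8.
That gives 1 strongly connected component.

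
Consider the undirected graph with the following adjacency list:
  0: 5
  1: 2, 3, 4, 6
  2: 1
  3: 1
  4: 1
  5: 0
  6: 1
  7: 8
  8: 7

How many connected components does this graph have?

3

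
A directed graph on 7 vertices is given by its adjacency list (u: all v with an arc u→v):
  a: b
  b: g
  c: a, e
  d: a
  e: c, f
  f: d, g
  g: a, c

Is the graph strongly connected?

Yes

From g we can reach every vertex (a, b, c, d, e, f, g), and every vertex can reach g (a, b, c, d, e, f, g). So the whole graph is one strongly connected component.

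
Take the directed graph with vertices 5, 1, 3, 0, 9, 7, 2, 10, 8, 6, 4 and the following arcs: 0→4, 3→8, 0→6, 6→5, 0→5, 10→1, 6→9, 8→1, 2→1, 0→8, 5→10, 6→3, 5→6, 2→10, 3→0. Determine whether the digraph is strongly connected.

No

There is no directed path from 8 to 5, so the graph is not strongly connected.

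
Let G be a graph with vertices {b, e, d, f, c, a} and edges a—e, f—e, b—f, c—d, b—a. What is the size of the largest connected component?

4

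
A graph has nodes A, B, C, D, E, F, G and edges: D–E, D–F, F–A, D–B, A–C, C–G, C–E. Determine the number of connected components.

1

Starting from A we can reach A, B, C, D, E, F, G. That is one component of size 7.
Total: 1 component.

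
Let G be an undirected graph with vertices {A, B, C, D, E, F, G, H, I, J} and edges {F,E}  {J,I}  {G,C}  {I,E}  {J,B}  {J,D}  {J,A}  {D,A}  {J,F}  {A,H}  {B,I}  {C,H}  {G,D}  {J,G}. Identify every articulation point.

J

Removing J increases the component count from 1 to 2, so J is a cut vertex.
By contrast removing C leaves 1 component; it is not a cut vertex. No other vertex is a cut vertex either.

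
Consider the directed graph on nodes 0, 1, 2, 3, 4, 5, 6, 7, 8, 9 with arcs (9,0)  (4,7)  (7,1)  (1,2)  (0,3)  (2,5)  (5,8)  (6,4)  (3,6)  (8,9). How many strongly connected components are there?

{0, 1, 2, 3, 4, 5, 6, 7, 8, 9} are all mutually reachable — one SCC of size 10.
That gives 1 strongly connected component.

1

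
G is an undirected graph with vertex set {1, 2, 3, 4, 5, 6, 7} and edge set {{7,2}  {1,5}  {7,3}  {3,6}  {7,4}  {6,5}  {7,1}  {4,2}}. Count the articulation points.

Removing 7 increases the component count from 1 to 2, so 7 is a cut vertex.
By contrast removing 4 leaves 1 component; it is not a cut vertex. No other vertex is a cut vertex either.

1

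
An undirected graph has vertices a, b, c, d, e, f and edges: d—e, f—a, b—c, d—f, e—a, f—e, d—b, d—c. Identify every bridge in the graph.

none

The edges on the cycle d-b-c-d are not bridges since each lies on that cycle.
Every edge lies on some cycle, so there are no bridges.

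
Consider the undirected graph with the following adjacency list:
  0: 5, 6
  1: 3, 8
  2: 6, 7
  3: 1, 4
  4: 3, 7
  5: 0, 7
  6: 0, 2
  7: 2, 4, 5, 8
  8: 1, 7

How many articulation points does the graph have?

1

Removing 7 increases the component count from 1 to 2, so 7 is a cut vertex.
By contrast removing 1 leaves 1 component; it is not a cut vertex. No other vertex is a cut vertex either.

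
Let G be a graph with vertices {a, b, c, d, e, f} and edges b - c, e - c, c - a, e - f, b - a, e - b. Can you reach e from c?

From c we can reach a, b, c, e, f, which includes e.

Yes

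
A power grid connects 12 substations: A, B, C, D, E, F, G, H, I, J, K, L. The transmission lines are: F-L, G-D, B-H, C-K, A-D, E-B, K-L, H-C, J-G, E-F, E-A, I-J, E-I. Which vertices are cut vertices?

Removing E increases the component count from 1 to 2, so E is a cut vertex.
By contrast removing J leaves 1 component; it is not a cut vertex. No other vertex is a cut vertex either.

E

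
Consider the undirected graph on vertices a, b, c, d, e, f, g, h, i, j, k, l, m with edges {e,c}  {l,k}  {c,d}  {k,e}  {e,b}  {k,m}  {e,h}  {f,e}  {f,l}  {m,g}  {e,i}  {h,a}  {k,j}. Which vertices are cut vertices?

c, e, h, k, m

Removing c increases the component count from 1 to 2, so c is a cut vertex.
Removing e increases the component count from 1 to 5, so e is a cut vertex.
Removing h increases the component count from 1 to 2, so h is a cut vertex.
Likewise k, m are cut vertices.
By contrast removing i leaves 1 component; it is not a cut vertex. No other vertex is a cut vertex either.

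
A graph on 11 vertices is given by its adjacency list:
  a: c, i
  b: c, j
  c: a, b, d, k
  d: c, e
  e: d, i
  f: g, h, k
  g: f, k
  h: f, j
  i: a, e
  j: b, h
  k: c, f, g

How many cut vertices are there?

Removing c increases the component count from 1 to 2, so c is a cut vertex.
By contrast removing d leaves 1 component; it is not a cut vertex. No other vertex is a cut vertex either.

1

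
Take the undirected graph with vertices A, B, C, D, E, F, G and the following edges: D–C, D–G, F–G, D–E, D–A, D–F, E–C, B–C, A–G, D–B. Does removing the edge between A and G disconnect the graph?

After removing A–G, the path A-D-G still connects them, so the edge is not a bridge.

No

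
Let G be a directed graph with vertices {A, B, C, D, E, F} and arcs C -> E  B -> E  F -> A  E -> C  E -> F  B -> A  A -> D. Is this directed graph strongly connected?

There is no directed path from A to C, so the graph is not strongly connected.

No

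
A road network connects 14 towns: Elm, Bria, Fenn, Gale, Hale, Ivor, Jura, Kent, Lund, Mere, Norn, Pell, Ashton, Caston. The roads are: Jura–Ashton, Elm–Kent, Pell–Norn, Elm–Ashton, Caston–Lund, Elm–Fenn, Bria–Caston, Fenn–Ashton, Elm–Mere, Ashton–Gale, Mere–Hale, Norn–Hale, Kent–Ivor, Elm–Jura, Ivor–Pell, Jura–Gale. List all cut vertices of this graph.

Elm, Caston

Removing Elm increases the component count from 2 to 3, so Elm is a cut vertex.
Removing Caston increases the component count from 2 to 3, so Caston is a cut vertex.
By contrast removing Bria leaves 2 components; it is not a cut vertex. No other vertex is a cut vertex either.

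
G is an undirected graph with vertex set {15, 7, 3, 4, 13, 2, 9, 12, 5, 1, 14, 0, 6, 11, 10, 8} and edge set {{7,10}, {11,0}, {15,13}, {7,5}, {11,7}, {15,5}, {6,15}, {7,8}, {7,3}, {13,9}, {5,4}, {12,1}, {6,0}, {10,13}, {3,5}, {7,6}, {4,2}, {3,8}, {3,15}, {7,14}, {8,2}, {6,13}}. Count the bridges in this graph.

3

The edges on the cycle 7-3-15-6-7 are not bridges since each lies on that cycle.
But removing 7-14 disconnects 7 from 14; removing 12-1 disconnects 12 from 1; removing 9-13 disconnects 9 from 13 — these are bridges.
That makes 3 bridges.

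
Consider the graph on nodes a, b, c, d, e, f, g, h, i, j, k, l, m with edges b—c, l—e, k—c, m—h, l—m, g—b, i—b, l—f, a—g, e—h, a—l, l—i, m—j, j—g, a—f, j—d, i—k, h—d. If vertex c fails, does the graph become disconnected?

Deleting c leaves 1 component (was 1) (its neighbors b, k remain connected to each other), so c is not a cut vertex.

No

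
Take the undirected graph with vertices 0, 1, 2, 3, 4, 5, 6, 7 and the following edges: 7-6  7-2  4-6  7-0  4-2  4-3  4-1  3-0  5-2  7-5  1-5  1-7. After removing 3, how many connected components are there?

1

With 3 gone, the remaining components are: {0, 1, 2, 4, 5, 6, 7}.
That is 1 component.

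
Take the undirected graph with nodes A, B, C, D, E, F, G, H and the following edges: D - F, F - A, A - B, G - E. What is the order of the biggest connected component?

4

H is isolated — a component by itself.
C is isolated — a component by itself.
Starting from E we can reach E, G. That is one component of size 2.
Starting from A we can reach A, B, D, F. That is one component of size 4.
The largest has 4 vertices.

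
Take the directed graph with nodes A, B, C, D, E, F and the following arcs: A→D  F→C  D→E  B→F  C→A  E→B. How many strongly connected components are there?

{A, B, C, D, E, F} are all mutually reachable — one SCC of size 6.
That gives 1 strongly connected component.

1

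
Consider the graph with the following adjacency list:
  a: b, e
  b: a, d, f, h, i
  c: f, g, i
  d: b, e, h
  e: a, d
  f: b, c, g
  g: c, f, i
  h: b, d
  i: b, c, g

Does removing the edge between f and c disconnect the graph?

No

After removing f-c, the path f-g-c still connects them, so the edge is not a bridge.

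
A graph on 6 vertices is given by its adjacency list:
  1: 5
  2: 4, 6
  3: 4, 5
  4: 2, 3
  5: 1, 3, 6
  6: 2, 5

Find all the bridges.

1-5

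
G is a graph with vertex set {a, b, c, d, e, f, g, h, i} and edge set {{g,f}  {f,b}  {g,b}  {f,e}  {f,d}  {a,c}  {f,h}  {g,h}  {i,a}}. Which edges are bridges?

a-c, a-i, d-f, e-f

The edges on the cycle g-f-b-g are not bridges since each lies on that cycle.
But removing f—e disconnects f from e; removing i—a disconnects i from a; removing f—d disconnects f from d; removing c—a disconnects c from a — these are bridges.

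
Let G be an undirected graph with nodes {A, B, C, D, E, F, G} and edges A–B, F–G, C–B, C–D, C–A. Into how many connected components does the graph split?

3

E is isolated — a component by itself.
Starting from F we can reach F, G. That is one component of size 2.
Starting from A we can reach A, B, C, D. That is one component of size 4.
Total: 3 components.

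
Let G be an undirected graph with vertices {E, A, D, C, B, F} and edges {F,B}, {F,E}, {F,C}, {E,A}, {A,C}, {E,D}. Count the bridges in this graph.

The edges on the cycle F-E-A-C-F are not bridges since each lies on that cycle.
But removing E–D disconnects E from D; removing F–B disconnects F from B — these are bridges.
That makes 2 bridges.

2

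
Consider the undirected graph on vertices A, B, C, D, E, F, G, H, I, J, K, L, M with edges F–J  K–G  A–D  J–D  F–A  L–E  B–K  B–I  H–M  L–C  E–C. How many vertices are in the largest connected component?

Starting from H we can reach H, M. That is one component of size 2.
Starting from C we can reach C, E, L. That is one component of size 3.
Starting from B we can reach B, G, I, K. That is one component of size 4.
Starting from A we can reach A, D, F, J. That is one component of size 4.
The largest has 4 vertices.

4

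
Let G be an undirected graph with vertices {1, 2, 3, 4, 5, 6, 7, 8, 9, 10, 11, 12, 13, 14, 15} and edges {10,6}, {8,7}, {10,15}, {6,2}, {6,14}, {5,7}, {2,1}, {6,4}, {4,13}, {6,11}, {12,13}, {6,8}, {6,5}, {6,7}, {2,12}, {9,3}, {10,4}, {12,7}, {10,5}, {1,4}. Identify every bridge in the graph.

The edges on the cycle 6-8-7-12-2-6 are not bridges since each lies on that cycle.
But removing 9-3 disconnects 9 from 3; removing 6-11 disconnects 6 from 11; removing 6-14 disconnects 6 from 14; removing 10-15 disconnects 10 from 15 — these are bridges.

10-15, 11-6, 14-6, 3-9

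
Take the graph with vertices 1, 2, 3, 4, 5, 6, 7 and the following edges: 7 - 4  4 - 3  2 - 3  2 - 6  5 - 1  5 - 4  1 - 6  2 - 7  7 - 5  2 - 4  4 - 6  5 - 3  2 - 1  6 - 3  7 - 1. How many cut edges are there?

0

The edges on the cycle 2-7-5-4-3-6-2 are not bridges since each lies on that cycle.
Every edge lies on some cycle, so there are no bridges.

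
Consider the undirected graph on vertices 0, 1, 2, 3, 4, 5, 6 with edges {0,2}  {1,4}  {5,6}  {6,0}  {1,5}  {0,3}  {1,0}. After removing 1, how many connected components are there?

2

With 1 gone, the remaining components are: {4}; {0, 2, 3, 5, 6}.
That is 2 components.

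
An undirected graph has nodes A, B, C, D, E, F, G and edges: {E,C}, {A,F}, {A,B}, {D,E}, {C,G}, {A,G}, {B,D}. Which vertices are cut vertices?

Removing A increases the component count from 1 to 2, so A is a cut vertex.
By contrast removing B leaves 1 component; it is not a cut vertex. No other vertex is a cut vertex either.

A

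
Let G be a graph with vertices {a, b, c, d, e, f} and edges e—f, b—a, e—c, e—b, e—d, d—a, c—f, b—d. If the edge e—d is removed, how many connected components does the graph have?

1

e and d are still connected via e-b-d, so the component count stays at 1.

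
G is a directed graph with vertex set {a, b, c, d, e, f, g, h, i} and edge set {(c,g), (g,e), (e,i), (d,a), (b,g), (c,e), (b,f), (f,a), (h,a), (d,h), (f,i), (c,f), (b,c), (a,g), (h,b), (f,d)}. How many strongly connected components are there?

{b, c, d, f, h} are all mutually reachable — one SCC of size 5.
{i} is an SCC by itself.
{g} is an SCC by itself.
{a} is an SCC by itself.
{e} is an SCC by itself.
That gives 5 strongly connected components.

5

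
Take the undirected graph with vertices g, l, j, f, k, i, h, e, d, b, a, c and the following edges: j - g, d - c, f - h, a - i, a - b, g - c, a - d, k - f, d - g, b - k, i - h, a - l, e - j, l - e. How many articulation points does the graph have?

Removing a increases the component count from 1 to 2, so a is a cut vertex.
By contrast removing b leaves 1 component; it is not a cut vertex. No other vertex is a cut vertex either.

1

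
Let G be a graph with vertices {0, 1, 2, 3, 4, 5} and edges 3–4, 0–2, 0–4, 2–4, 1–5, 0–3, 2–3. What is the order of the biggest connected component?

4

Starting from 1 we can reach 1, 5. That is one component of size 2.
Starting from 0 we can reach 0, 2, 3, 4. That is one component of size 4.
The largest has 4 vertices.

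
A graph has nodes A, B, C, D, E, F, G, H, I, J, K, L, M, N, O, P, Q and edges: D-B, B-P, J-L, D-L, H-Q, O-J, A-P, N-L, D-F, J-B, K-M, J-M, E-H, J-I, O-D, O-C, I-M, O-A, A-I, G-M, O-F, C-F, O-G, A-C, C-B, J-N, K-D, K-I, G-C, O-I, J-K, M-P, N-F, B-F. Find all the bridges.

E-H, H-Q

The edges on the cycle J-N-L-D-K-J are not bridges since each lies on that cycle.
But removing E-H disconnects E from H; removing Q-H disconnects Q from H — these are bridges.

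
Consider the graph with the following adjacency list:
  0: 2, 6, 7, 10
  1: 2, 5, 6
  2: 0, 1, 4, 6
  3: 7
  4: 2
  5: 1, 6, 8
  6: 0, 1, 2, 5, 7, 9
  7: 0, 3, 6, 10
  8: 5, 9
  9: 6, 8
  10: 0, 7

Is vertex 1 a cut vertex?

Deleting 1 leaves 1 component (was 1) (its neighbors 2, 5, 6 remain connected to each other), so 1 is not a cut vertex.

No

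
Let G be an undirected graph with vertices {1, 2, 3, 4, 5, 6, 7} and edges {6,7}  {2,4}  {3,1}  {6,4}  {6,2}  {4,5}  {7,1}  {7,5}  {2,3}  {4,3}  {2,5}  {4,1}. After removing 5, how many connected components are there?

With 5 gone, the remaining components are: {1, 2, 3, 4, 6, 7}.
That is 1 component.

1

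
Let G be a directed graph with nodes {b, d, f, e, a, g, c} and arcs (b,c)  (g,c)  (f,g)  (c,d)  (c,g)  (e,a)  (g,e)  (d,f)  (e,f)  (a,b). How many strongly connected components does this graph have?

1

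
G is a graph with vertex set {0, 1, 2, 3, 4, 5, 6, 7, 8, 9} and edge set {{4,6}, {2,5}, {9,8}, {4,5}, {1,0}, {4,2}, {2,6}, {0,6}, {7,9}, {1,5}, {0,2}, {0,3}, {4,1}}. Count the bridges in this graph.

The edges on the cycle 4-1-0-2-4 are not bridges since each lies on that cycle.
But removing 9-8 disconnects 9 from 8; removing 3-0 disconnects 3 from 0; removing 9-7 disconnects 9 from 7 — these are bridges.
That makes 3 bridges.

3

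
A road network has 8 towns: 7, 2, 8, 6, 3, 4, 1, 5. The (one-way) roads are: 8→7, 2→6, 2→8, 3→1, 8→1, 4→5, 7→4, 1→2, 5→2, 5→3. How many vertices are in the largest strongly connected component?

{1, 2, 3, 4, 5, 7, 8} are all mutually reachable — one SCC of size 7.
{6} is an SCC by itself.
The largest has 7 vertices.

7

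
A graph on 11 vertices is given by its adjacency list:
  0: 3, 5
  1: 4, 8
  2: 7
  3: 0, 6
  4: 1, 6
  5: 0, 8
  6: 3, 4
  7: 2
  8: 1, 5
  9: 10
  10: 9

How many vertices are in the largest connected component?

7

Starting from 2 we can reach 2, 7. That is one component of size 2.
Starting from 9 we can reach 9, 10. That is one component of size 2.
Starting from 0 we can reach 0, 1, 3, 4, 5, 6, 8. That is one component of size 7.
The largest has 7 vertices.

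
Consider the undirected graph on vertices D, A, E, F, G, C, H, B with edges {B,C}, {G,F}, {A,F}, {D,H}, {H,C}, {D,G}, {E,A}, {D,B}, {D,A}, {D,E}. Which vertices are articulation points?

Removing D increases the component count from 1 to 2, so D is a cut vertex.
By contrast removing C leaves 1 component; it is not a cut vertex. No other vertex is a cut vertex either.

D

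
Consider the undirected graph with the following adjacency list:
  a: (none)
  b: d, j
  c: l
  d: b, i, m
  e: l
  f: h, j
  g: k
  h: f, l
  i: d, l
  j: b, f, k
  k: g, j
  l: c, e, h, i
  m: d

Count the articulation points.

4

Removing d increases the component count from 2 to 3, so d is a cut vertex.
Removing j increases the component count from 2 to 3, so j is a cut vertex.
Removing k increases the component count from 2 to 3, so k is a cut vertex.
Likewise l is a cut vertex.
By contrast removing h leaves 2 components; it is not a cut vertex. No other vertex is a cut vertex either.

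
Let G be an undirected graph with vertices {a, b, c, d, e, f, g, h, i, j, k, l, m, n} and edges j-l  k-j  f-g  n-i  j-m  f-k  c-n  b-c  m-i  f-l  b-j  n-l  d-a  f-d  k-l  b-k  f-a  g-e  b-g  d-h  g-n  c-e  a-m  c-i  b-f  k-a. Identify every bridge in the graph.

The edges on the cycle b-f-d-a-k-b are not bridges since each lies on that cycle.
But removing d-h disconnects d from h — this is a bridge.

d-h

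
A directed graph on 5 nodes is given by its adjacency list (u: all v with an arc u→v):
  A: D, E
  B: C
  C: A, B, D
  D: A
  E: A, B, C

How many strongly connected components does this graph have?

{A, B, C, D, E} are all mutually reachable — one SCC of size 5.
That gives 1 strongly connected component.

1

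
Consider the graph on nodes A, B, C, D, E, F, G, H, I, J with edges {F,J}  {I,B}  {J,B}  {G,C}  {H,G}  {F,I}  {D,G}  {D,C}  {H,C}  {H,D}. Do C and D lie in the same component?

From C we can reach C, D, G, H, which includes D.

Yes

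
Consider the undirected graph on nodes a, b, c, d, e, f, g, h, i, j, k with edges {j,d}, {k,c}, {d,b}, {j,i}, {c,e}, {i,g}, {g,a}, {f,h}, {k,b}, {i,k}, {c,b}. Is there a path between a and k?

Yes

From a we can reach a, b, c, d, e, g, i, j, k, which includes k.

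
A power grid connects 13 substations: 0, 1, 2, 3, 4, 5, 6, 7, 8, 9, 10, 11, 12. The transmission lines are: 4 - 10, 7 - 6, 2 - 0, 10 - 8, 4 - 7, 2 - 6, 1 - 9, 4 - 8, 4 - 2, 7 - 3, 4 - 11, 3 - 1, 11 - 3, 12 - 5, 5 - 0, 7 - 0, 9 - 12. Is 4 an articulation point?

Yes

Deleting 4 raises the number of components from 1 to 2, so 4 is a cut vertex.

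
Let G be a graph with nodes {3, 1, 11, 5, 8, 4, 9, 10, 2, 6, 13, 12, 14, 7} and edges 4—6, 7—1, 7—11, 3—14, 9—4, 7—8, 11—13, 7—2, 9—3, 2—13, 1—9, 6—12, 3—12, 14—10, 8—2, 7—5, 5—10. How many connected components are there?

Starting from 1 we can reach 1, 2, 3, 4, 5, 6, 7, 8, 9, 10, 11, 12, 13, 14. That is one component of size 14.
Total: 1 component.

1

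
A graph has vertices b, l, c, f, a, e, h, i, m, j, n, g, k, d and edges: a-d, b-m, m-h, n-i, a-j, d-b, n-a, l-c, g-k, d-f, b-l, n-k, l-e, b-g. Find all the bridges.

The edges on the cycle n-a-d-b-g-k-n are not bridges since each lies on that cycle.
But removing m-b disconnects m from b; removing b-l disconnects b from l; removing c-l disconnects c from l; removing d-f disconnects d from f — these are bridges.
In total 8 edges are bridges.

a-j, b-l, b-m, c-l, d-f, e-l, h-m, i-n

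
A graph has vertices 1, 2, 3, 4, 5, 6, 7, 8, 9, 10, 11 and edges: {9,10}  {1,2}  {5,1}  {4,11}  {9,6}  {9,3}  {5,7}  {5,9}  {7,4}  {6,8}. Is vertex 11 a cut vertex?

Deleting 11 leaves 1 component (was 1), so 11 is not a cut vertex.

No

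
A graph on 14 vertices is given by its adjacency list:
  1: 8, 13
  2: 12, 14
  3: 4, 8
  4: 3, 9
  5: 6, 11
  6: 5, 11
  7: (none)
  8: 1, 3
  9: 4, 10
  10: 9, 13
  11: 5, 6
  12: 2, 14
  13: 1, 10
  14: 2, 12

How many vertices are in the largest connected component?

7 is isolated — a component by itself.
Starting from 5 we can reach 5, 6, 11. That is one component of size 3.
Starting from 2 we can reach 2, 12, 14. That is one component of size 3.
Starting from 1 we can reach 1, 3, 4, 8, 9, 10, 13. That is one component of size 7.
The largest has 7 vertices.

7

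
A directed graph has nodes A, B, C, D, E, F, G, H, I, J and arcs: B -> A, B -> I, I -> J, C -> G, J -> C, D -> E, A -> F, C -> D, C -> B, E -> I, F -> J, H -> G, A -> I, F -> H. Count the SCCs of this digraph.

{A, B, C, D, E, F, I, J} are all mutually reachable — one SCC of size 8.
{H} is an SCC by itself.
{G} is an SCC by itself.
That gives 3 strongly connected components.

3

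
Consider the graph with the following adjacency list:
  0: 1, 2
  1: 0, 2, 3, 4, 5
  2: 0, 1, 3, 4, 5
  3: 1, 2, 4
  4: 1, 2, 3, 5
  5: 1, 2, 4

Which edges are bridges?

The edges on the cycle 1-0-2-5-1 are not bridges since each lies on that cycle.
Every edge lies on some cycle, so there are no bridges.

none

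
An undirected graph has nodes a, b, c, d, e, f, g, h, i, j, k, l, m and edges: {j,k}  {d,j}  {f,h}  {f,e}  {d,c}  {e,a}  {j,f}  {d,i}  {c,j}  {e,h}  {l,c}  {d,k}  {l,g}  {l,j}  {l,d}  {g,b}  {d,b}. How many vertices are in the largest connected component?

m is isolated — a component by itself.
Starting from a we can reach a, b, c, d, e, f, g, h, i, j, k, l. That is one component of size 12.
The largest has 12 vertices.

12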